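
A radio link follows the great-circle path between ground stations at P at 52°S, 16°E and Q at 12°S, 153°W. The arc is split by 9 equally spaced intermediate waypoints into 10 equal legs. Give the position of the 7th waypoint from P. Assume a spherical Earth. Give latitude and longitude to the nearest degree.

≈ 46°S, 147°W

Convert each endpoint to a unit vector on the sphere (x = cos φ cos λ, y = cos φ sin λ, z = sin φ).
The central angle between the endpoints is δ = arccos(p₁·p₂) ≈ 2.012 rad (115.3°).
Interpolate at f = 7/10 with slerp weights a = sin((1−f)δ)/sin δ ≈ 0.628, b = sin(fδ)/sin δ ≈ 1.092.
p = a·p₁ + b·p₂ ≈ (-0.580, -0.378, -0.722); φ = arcsin(p_z) ≈ -46.20°, λ = atan2(p_y, p_x) ≈ -146.88°.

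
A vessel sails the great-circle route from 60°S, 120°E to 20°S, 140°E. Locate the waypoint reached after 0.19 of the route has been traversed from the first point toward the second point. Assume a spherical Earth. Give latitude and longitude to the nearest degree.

Convert each endpoint to a unit vector on the sphere (x = cos φ cos λ, y = cos φ sin λ, z = sin φ).
The central angle between the endpoints is δ = arccos(p₁·p₂) ≈ 0.741 rad (42.5°).
Interpolate at f = 0.19 with slerp weights a = sin((1−f)δ)/sin δ ≈ 0.837, b = sin(fδ)/sin δ ≈ 0.208.
p = a·p₁ + b·p₂ ≈ (-0.359, 0.488, -0.796); φ = arcsin(p_z) ≈ -52.73°, λ = atan2(p_y, p_x) ≈ 126.33°.

≈ 53°S, 126°E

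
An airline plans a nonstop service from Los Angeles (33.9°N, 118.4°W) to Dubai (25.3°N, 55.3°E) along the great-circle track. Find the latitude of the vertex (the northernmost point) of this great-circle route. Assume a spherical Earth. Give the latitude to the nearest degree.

≈ 85°N

The great circle lies in the plane with unit normal n̂ = (p₁ × p₂)/|p₁ × p₂|.
Here n̂_z ≈ +0.096; the vertex latitude is φ_max = arccos|n̂_z| ≈ 84.5°.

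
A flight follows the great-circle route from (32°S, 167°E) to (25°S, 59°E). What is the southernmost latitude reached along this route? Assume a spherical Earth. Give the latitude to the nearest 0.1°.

≈ 43.0°S

The great circle lies in the plane with unit normal n̂ = (p₁ × p₂)/|p₁ × p₂|.
Here n̂_z ≈ -0.731; the vertex latitude is φ_max = arccos|n̂_z| ≈ 43.0°.
Check via Clairaut: cos φ_max = |cos φ₁| · sin C = cos(32.0°)·sin(120.5°) ≈ 0.731, again giving ≈ 43.0°.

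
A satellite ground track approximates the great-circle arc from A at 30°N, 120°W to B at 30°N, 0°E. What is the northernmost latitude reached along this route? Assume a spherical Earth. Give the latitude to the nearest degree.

≈ 49°N

The great circle lies in the plane with unit normal n̂ = (p₁ × p₂)/|p₁ × p₂|.
Here n̂_z ≈ +0.655; the vertex latitude is φ_max = arccos|n̂_z| ≈ 49.1°.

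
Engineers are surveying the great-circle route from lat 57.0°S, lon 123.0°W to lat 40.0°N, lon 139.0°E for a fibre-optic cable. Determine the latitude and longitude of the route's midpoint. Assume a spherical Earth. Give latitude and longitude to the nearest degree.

≈ lat 13°S, lon 177°E

Write both endpoints as unit vectors p₁, p₂ with components (cos φ cos λ, cos φ sin λ, sin φ).
The central angle between the endpoints is δ = arccos(p₁·p₂) ≈ 2.211 rad (126.7°).
Interpolate at f = 1/2 with slerp weights a = sin((1−f)δ)/sin δ ≈ 1.114, b = sin(fδ)/sin δ ≈ 1.114.
p = a·p₁ + b·p₂ ≈ (-0.975, 0.051, -0.218); φ = arcsin(p_z) ≈ -12.61°, λ = atan2(p_y, p_x) ≈ 177.00°.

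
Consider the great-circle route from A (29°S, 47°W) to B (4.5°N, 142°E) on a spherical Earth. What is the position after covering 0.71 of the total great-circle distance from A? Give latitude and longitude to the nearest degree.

Write both endpoints as unit vectors p₁, p₂ with components (cos φ cos λ, cos φ sin λ, sin φ).
The central angle between the endpoints is δ = arccos(p₁·p₂) ≈ 2.689 rad (154.1°).
Interpolate at f = 0.71 with slerp weights a = sin((1−f)δ)/sin δ ≈ 1.607, b = sin(fδ)/sin δ ≈ 2.156.
p = a·p₁ + b·p₂ ≈ (-0.735, 0.295, -0.610); φ = arcsin(p_z) ≈ -37.59°, λ = atan2(p_y, p_x) ≈ 158.11°.

≈ (38°S, 158°E)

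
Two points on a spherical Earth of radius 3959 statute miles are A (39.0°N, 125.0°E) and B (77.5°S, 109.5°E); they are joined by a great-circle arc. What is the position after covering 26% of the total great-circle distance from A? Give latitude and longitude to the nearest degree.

≈ (9°N, 123°E)

Write both endpoints as unit vectors p₁, p₂ with components (cos φ cos λ, cos φ sin λ, sin φ).
The central angle between the endpoints is δ = arccos(p₁·p₂) ≈ 2.040 rad (116.9°).
Interpolate at f = 0.26 with slerp weights a = sin((1−f)δ)/sin δ ≈ 1.119, b = sin(fδ)/sin δ ≈ 0.567.
p = a·p₁ + b·p₂ ≈ (-0.540, 0.828, 0.151); φ = arcsin(p_z) ≈ 8.66°, λ = atan2(p_y, p_x) ≈ 123.10°.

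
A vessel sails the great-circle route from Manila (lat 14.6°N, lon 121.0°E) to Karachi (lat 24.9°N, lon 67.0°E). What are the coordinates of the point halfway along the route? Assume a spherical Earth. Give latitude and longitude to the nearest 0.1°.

≈ lat 21.9°N, lon 94.9°E

Write both endpoints as unit vectors p₁, p₂ with components (cos φ cos λ, cos φ sin λ, sin φ).
The central angle between the endpoints is δ = arccos(p₁·p₂) ≈ 0.899 rad (51.5°).
Interpolate at f = 1/2 with slerp weights a = sin((1−f)δ)/sin δ ≈ 0.555, b = sin(fδ)/sin δ ≈ 0.555.
p = a·p₁ + b·p₂ ≈ (-0.080, 0.924, 0.374); φ = arcsin(p_z) ≈ 21.94°, λ = atan2(p_y, p_x) ≈ 94.94°.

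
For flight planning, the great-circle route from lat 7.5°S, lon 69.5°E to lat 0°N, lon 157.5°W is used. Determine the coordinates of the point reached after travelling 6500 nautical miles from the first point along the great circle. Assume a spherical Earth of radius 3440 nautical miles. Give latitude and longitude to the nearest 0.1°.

The haversine formula gives a central angle δ ≈ 2.313 rad (132.5°) between the endpoints. The total great-circle distance is δ·R ≈ 2.313 × 3440 ≈ 7958 nmi, so the target fraction is f = 6500/7958 ≈ 0.817.
Interpolate at f ≈ 0.817 with slerp weights a = sin((1−f)δ)/sin δ ≈ 0.558, b = sin(fδ)/sin δ ≈ 1.289.
p = a·p₁ + b·p₂ ≈ (-0.997, 0.025, -0.073); φ = arcsin(p_z) ≈ -4.18°, λ = atan2(p_y, p_x) ≈ 178.56°.

≈ lat 4.2°S, lon 178.6°E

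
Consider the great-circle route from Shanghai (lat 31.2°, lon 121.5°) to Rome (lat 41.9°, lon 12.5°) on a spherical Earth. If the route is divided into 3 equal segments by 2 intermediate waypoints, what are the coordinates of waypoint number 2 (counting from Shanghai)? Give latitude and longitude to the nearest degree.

The haversine formula gives a central angle δ ≈ 1.432 rad (82.0°) between the endpoints.
Interpolate at f = 2/3 with slerp weights a = sin((1−f)δ)/sin δ ≈ 0.464, b = sin(fδ)/sin δ ≈ 0.824.
p = a·p₁ + b·p₂ ≈ (0.391, 0.471, 0.791); φ = arcsin(p_z) ≈ 52.23°, λ = atan2(p_y, p_x) ≈ 50.27°.

≈ lat 52°, lon 50°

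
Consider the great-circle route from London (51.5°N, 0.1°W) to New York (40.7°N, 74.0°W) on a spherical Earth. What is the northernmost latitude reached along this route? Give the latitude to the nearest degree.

≈ 54°N

The great circle lies in the plane with unit normal n̂ = (p₁ × p₂)/|p₁ × p₂|.
Here n̂_z ≈ -0.591; the vertex latitude is φ_max = arccos|n̂_z| ≈ 53.8°.
Check via Clairaut: cos φ_max = |cos φ₁| · sin C = cos(51.5°)·sin(71.7°) ≈ 0.591, again giving ≈ 53.8°.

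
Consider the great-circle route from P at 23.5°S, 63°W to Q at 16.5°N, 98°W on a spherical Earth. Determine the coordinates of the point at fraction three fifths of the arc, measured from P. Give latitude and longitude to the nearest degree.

Convert each endpoint to a unit vector on the sphere (x = cos φ cos λ, y = cos φ sin λ, z = sin φ).
The central angle between the endpoints is δ = arccos(p₁·p₂) ≈ 0.918 rad (52.6°).
Interpolate at f = 3/5 with slerp weights a = sin((1−f)δ)/sin δ ≈ 0.452, b = sin(fδ)/sin δ ≈ 0.659.
p = a·p₁ + b·p₂ ≈ (0.100, -0.995, 0.007); φ = arcsin(p_z) ≈ 0.40°, λ = atan2(p_y, p_x) ≈ -84.25°.

≈ 0°N, 84°W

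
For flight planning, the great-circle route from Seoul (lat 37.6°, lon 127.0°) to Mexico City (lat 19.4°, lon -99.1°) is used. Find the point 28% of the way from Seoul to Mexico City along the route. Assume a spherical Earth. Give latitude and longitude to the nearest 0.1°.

Convert each endpoint to a unit vector on the sphere (x = cos φ cos λ, y = cos φ sin λ, z = sin φ).
The central angle between the endpoints is δ = arccos(p₁·p₂) ≈ 1.892 rad (108.4°).
Interpolate at f = 0.28 with slerp weights a = sin((1−f)δ)/sin δ ≈ 1.031, b = sin(fδ)/sin δ ≈ 0.532.
p = a·p₁ + b·p₂ ≈ (-0.571, 0.156, 0.806); φ = arcsin(p_z) ≈ 53.70°, λ = atan2(p_y, p_x) ≈ 164.68°.

≈ lat 53.7°, lon 164.7°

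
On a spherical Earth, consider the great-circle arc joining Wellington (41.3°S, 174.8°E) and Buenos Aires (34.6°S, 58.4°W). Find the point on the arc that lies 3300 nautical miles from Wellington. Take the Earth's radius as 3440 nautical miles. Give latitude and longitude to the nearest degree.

Convert each endpoint to a unit vector on the sphere (x = cos φ cos λ, y = cos φ sin λ, z = sin φ).
The central angle between the endpoints is δ = arccos(p₁·p₂) ≈ 1.566 rad (89.8°). The total great-circle distance is δ·R ≈ 1.566 × 3440 ≈ 5389 nmi, so the target fraction is f = 3300/5389 ≈ 0.612.
Interpolate at f ≈ 0.612 with slerp weights a = sin((1−f)δ)/sin δ ≈ 0.571, b = sin(fδ)/sin δ ≈ 0.819.
p = a·p₁ + b·p₂ ≈ (-0.074, -0.535, -0.842); φ = arcsin(p_z) ≈ -57.30°, λ = atan2(p_y, p_x) ≈ -97.84°.

≈ 57°S, 98°W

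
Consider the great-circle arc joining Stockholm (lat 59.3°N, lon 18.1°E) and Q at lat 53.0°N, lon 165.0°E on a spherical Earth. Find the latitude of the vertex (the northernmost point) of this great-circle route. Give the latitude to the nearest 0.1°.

The great circle lies in the plane with unit normal n̂ = (p₁ × p₂)/|p₁ × p₂|.
Here n̂_z ≈ +0.186; the vertex latitude is φ_max = arccos|n̂_z| ≈ 79.3°.

≈ 79.3°N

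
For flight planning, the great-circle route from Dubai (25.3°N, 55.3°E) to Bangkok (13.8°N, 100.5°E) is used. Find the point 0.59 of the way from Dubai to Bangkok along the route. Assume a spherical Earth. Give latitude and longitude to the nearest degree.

The haversine formula gives a central angle δ ≈ 0.766 rad (43.9°) between the endpoints.
Interpolate at f = 0.59 with slerp weights a = sin((1−f)δ)/sin δ ≈ 0.446, b = sin(fδ)/sin δ ≈ 0.630.
p = a·p₁ + b·p₂ ≈ (0.118, 0.933, 0.341); φ = arcsin(p_z) ≈ 19.92°, λ = atan2(p_y, p_x) ≈ 82.80°.

≈ 20°N, 83°E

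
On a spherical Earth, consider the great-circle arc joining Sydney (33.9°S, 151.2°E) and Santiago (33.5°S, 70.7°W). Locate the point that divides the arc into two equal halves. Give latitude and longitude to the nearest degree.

≈ (62°S, 139°W)

Convert each endpoint to a unit vector on the sphere (x = cos φ cos λ, y = cos φ sin λ, z = sin φ).
The central angle between the endpoints is δ = arccos(p₁·p₂) ≈ 1.780 rad (102.0°).
Interpolate at f = 1/2 with slerp weights a = sin((1−f)δ)/sin δ ≈ 0.794, b = sin(fδ)/sin δ ≈ 0.794.
p = a·p₁ + b·p₂ ≈ (-0.359, -0.307, -0.881); φ = arcsin(p_z) ≈ -61.80°, λ = atan2(p_y, p_x) ≈ -139.40°.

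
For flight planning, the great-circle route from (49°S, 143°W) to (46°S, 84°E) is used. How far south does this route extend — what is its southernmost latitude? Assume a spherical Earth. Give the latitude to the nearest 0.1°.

The great circle lies in the plane with unit normal n̂ = (p₁ × p₂)/|p₁ × p₂|.
Here n̂_z ≈ -0.343; the vertex latitude is φ_max = arccos|n̂_z| ≈ 70.0°.
Check via Clairaut: cos φ_max = |cos φ₁| · sin C = cos(49.0°)·sin(148.5°) ≈ 0.343, again giving ≈ 70.0°.

≈ 70.0°S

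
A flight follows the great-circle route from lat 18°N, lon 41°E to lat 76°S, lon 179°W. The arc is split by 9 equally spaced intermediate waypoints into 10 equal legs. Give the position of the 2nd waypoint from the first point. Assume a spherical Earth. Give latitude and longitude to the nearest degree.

The haversine formula gives a central angle δ ≈ 2.067 rad (118.4°) between the endpoints.
Interpolate at f = 2/10 with slerp weights a = sin((1−f)δ)/sin δ ≈ 1.133, b = sin(fδ)/sin δ ≈ 0.457.
p = a·p₁ + b·p₂ ≈ (0.703, 0.705, -0.093); φ = arcsin(p_z) ≈ -5.34°, λ = atan2(p_y, p_x) ≈ 45.09°.

≈ lat 5°S, lon 45°E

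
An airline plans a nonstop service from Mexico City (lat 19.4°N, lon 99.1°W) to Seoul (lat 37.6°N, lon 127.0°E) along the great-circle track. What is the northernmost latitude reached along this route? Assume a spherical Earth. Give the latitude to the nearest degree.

The great circle lies in the plane with unit normal n̂ = (p₁ × p₂)/|p₁ × p₂|.
Here n̂_z ≈ -0.567; the vertex latitude is φ_max = arccos|n̂_z| ≈ 55.4°.
Check via Clairaut: cos φ_max = |cos φ₁| · sin C = cos(19.4°)·sin(37.0°) ≈ 0.567, again giving ≈ 55.4°.

≈ 55°N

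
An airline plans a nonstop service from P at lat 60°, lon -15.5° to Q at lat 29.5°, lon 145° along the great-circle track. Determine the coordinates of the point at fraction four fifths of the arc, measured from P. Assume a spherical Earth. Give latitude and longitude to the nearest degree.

Convert each endpoint to a unit vector on the sphere (x = cos φ cos λ, y = cos φ sin λ, z = sin φ).
The central angle between the endpoints is δ = arccos(p₁·p₂) ≈ 1.555 rad (89.1°).
Interpolate at f = 4/5 with slerp weights a = sin((1−f)δ)/sin δ ≈ 0.306, b = sin(fδ)/sin δ ≈ 0.947.
p = a·p₁ + b·p₂ ≈ (-0.528, 0.432, 0.731); φ = arcsin(p_z) ≈ 47.00°, λ = atan2(p_y, p_x) ≈ 140.71°.

≈ lat 47°, lon 141°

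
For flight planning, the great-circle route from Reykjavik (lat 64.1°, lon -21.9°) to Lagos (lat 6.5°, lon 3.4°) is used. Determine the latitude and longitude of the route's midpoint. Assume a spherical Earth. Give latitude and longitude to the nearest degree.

≈ lat 36°, lon -4°

Convert each endpoint to a unit vector on the sphere (x = cos φ cos λ, y = cos φ sin λ, z = sin φ).
The central angle between the endpoints is δ = arccos(p₁·p₂) ≈ 1.054 rad (60.4°).
Interpolate at f = 1/2 with slerp weights a = sin((1−f)δ)/sin δ ≈ 0.578, b = sin(fδ)/sin δ ≈ 0.578.
p = a·p₁ + b·p₂ ≈ (0.808, -0.060, 0.586); φ = arcsin(p_z) ≈ 35.86°, λ = atan2(p_y, p_x) ≈ -4.26°.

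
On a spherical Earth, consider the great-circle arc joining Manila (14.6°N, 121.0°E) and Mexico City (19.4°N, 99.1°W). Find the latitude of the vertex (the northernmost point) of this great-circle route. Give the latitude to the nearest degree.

The great circle lies in the plane with unit normal n̂ = (p₁ × p₂)/|p₁ × p₂|.
Here n̂_z ≈ +0.745; the vertex latitude is φ_max = arccos|n̂_z| ≈ 41.8°.
Check via Clairaut: cos φ_max = |cos φ₁| · sin C = cos(14.6°)·sin(50.4°) ≈ 0.745, again giving ≈ 41.8°.

≈ 42°N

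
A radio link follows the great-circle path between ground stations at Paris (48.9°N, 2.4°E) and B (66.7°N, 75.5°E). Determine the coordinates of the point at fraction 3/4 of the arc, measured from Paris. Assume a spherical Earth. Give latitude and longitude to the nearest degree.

From cos δ = sin φ₁ sin φ₂ + cos φ₁ cos φ₂ cos Δλ, the central angle is δ ≈ 0.696 rad (39.9°).
Interpolate at f = 3/4 with slerp weights a = sin((1−f)δ)/sin δ ≈ 0.270, b = sin(fδ)/sin δ ≈ 0.778.
p = a·p₁ + b·p₂ ≈ (0.254, 0.305, 0.918); φ = arcsin(p_z) ≈ 66.59°, λ = atan2(p_y, p_x) ≈ 50.20°.

≈ (67°N, 50°E)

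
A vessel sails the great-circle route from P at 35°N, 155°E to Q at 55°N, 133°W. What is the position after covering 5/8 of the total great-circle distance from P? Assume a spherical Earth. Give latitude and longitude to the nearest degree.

From cos δ = sin φ₁ sin φ₂ + cos φ₁ cos φ₂ cos Δλ, the central angle is δ ≈ 0.908 rad (52.0°).
Interpolate at f = 5/8 with slerp weights a = sin((1−f)δ)/sin δ ≈ 0.424, b = sin(fδ)/sin δ ≈ 0.682.
p = a·p₁ + b·p₂ ≈ (-0.581, -0.139, 0.802); φ = arcsin(p_z) ≈ 53.29°, λ = atan2(p_y, p_x) ≈ -166.52°.

≈ 53°N, 167°W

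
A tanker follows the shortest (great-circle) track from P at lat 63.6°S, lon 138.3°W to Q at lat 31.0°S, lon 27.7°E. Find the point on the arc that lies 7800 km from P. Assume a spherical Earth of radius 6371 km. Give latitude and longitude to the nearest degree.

≈ lat 45°S, lon 25°E

From cos δ = sin φ₁ sin φ₂ + cos φ₁ cos φ₂ cos Δλ, the central angle is δ ≈ 1.479 rad (84.7°). The total great-circle distance is δ·R ≈ 1.479 × 6371 ≈ 9424 km, so the target fraction is f = 7800/9424 ≈ 0.828.
Interpolate at f ≈ 0.828 with slerp weights a = sin((1−f)δ)/sin δ ≈ 0.253, b = sin(fδ)/sin δ ≈ 0.945.
p = a·p₁ + b·p₂ ≈ (0.633, 0.301, -0.713); φ = arcsin(p_z) ≈ -45.50°, λ = atan2(p_y, p_x) ≈ 25.47°.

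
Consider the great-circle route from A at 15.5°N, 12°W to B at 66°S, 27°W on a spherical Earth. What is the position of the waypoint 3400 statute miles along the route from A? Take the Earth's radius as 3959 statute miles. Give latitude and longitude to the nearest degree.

≈ 33°S, 18°W

Convert each endpoint to a unit vector on the sphere (x = cos φ cos λ, y = cos φ sin λ, z = sin φ).
The central angle between the endpoints is δ = arccos(p₁·p₂) ≈ 1.436 rad (82.3°). The total great-circle distance is δ·R ≈ 1.436 × 3959 ≈ 5685 mi, so the target fraction is f = 3400/5685 ≈ 0.598.
Interpolate at f ≈ 0.598 with slerp weights a = sin((1−f)δ)/sin δ ≈ 0.551, b = sin(fδ)/sin δ ≈ 0.764.
p = a·p₁ + b·p₂ ≈ (0.796, -0.251, -0.551); φ = arcsin(p_z) ≈ -33.42°, λ = atan2(p_y, p_x) ≈ -17.53°.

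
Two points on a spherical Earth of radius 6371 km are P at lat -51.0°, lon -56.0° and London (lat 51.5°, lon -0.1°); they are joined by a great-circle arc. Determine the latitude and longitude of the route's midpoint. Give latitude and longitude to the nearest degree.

From cos δ = sin φ₁ sin φ₂ + cos φ₁ cos φ₂ cos Δλ, the central angle is δ ≈ 1.970 rad (112.9°).
Interpolate at f = 1/2 with slerp weights a = sin((1−f)δ)/sin δ ≈ 0.904, b = sin(fδ)/sin δ ≈ 0.904.
p = a·p₁ + b·p₂ ≈ (0.881, -0.473, 0.005); φ = arcsin(p_z) ≈ 0.28°, λ = atan2(p_y, p_x) ≈ -28.22°.

≈ lat 0°, lon -28°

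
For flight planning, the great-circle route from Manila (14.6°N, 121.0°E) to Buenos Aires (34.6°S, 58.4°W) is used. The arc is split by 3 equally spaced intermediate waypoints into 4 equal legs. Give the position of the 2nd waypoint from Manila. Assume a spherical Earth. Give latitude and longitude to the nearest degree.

From cos δ = sin φ₁ sin φ₂ + cos φ₁ cos φ₂ cos Δλ, the central angle is δ ≈ 2.792 rad (160.0°).
Interpolate at f = 2/4 with slerp weights a = sin((1−f)δ)/sin δ ≈ 2.878, b = sin(fδ)/sin δ ≈ 2.878.
p = a·p₁ + b·p₂ ≈ (-0.193, 0.370, -0.909); φ = arcsin(p_z) ≈ -65.35°, λ = atan2(p_y, p_x) ≈ 117.59°.

≈ 65°S, 118°E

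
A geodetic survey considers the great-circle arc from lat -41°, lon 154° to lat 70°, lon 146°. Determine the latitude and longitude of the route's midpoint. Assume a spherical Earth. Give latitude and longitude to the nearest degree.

≈ lat 15°, lon 152°

Write both endpoints as unit vectors p₁, p₂ with components (cos φ cos λ, cos φ sin λ, sin φ).
The central angle between the endpoints is δ = arccos(p₁·p₂) ≈ 1.940 rad (111.2°).
Interpolate at f = 1/2 with slerp weights a = sin((1−f)δ)/sin δ ≈ 0.884, b = sin(fδ)/sin δ ≈ 0.884.
p = a·p₁ + b·p₂ ≈ (-0.851, 0.462, 0.251); φ = arcsin(p_z) ≈ 14.53°, λ = atan2(p_y, p_x) ≈ 151.51°.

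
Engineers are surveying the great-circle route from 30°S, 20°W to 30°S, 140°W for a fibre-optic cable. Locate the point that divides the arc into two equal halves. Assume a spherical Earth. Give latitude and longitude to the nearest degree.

Write both endpoints as unit vectors p₁, p₂ with components (cos φ cos λ, cos φ sin λ, sin φ).
The central angle between the endpoints is δ = arccos(p₁·p₂) ≈ 1.696 rad (97.2°).
Interpolate at f = 1/2 with slerp weights a = sin((1−f)δ)/sin δ ≈ 0.756, b = sin(fδ)/sin δ ≈ 0.756.
p = a·p₁ + b·p₂ ≈ (0.114, -0.645, -0.756); φ = arcsin(p_z) ≈ -49.11°, λ = atan2(p_y, p_x) ≈ -80.00°.

≈ 49°S, 80°W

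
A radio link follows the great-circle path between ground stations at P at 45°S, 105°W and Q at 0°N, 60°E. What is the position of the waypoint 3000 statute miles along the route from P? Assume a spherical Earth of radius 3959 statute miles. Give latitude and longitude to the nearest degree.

Write both endpoints as unit vectors p₁, p₂ with components (cos φ cos λ, cos φ sin λ, sin φ).
The central angle between the endpoints is δ = arccos(p₁·p₂) ≈ 2.323 rad (133.1°). The total great-circle distance is δ·R ≈ 2.323 × 3959 ≈ 9195 mi, so the target fraction is f = 3000/9195 ≈ 0.326.
Interpolate at f ≈ 0.326 with slerp weights a = sin((1−f)δ)/sin δ ≈ 1.369, b = sin(fδ)/sin δ ≈ 0.941.
p = a·p₁ + b·p₂ ≈ (0.220, -0.120, -0.968); φ = arcsin(p_z) ≈ -75.49°, λ = atan2(p_y, p_x) ≈ -28.65°.

≈ 75°S, 29°W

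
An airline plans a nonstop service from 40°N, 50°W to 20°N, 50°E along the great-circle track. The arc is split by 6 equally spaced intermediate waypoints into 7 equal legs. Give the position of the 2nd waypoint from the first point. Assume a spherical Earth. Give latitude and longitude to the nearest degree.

From cos δ = sin φ₁ sin φ₂ + cos φ₁ cos φ₂ cos Δλ, the central angle is δ ≈ 1.476 rad (84.6°).
Interpolate at f = 2/7 with slerp weights a = sin((1−f)δ)/sin δ ≈ 0.873, b = sin(fδ)/sin δ ≈ 0.411.
p = a·p₁ + b·p₂ ≈ (0.678, -0.217, 0.702); φ = arcsin(p_z) ≈ 44.59°, λ = atan2(p_y, p_x) ≈ -17.71°.

≈ 45°N, 18°W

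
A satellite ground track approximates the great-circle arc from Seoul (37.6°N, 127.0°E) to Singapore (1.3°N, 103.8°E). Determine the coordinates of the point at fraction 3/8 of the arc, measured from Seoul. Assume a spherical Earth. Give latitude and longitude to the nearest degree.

≈ 24°N, 117°E

The haversine formula gives a central angle δ ≈ 0.735 rad (42.1°) between the endpoints.
Interpolate at f = 3/8 with slerp weights a = sin((1−f)δ)/sin δ ≈ 0.661, b = sin(fδ)/sin δ ≈ 0.406.
p = a·p₁ + b·p₂ ≈ (-0.412, 0.812, 0.413); φ = arcsin(p_z) ≈ 24.37°, λ = atan2(p_y, p_x) ≈ 116.89°.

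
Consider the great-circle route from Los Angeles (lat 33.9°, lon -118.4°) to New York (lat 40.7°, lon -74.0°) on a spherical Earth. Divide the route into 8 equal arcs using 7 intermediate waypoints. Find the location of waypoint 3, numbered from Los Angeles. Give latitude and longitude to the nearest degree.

From cos δ = sin φ₁ sin φ₂ + cos φ₁ cos φ₂ cos Δλ, the central angle is δ ≈ 0.621 rad (35.6°).
Interpolate at f = 3/8 with slerp weights a = sin((1−f)δ)/sin δ ≈ 0.650, b = sin(fδ)/sin δ ≈ 0.397.
p = a·p₁ + b·p₂ ≈ (-0.174, -0.764, 0.621); φ = arcsin(p_z) ≈ 38.42°, λ = atan2(p_y, p_x) ≈ -102.82°.

≈ lat 38°, lon -103°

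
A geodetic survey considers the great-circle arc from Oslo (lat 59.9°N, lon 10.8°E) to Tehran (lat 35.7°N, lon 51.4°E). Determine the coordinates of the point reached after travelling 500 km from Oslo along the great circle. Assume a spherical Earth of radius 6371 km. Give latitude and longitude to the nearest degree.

The haversine formula gives a central angle δ ≈ 0.620 rad (35.5°) between the endpoints. The total great-circle distance is δ·R ≈ 0.620 × 6371 ≈ 3948 km, so the target fraction is f = 500/3948 ≈ 0.127.
Interpolate at f ≈ 0.127 with slerp weights a = sin((1−f)δ)/sin δ ≈ 0.887, b = sin(fδ)/sin δ ≈ 0.135.
p = a·p₁ + b·p₂ ≈ (0.505, 0.169, 0.846); φ = arcsin(p_z) ≈ 57.80°, λ = atan2(p_y, p_x) ≈ 18.49°.

≈ lat 58°N, lon 18°E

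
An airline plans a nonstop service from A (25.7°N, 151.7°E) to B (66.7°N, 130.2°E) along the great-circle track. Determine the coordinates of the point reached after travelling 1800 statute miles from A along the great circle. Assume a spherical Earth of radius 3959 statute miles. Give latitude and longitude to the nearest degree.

≈ (51°N, 143°E)

From cos δ = sin φ₁ sin φ₂ + cos φ₁ cos φ₂ cos Δλ, the central angle is δ ≈ 0.753 rad (43.1°). The total great-circle distance is δ·R ≈ 0.753 × 3959 ≈ 2980 mi, so the target fraction is f = 1800/2980 ≈ 0.604.
Interpolate at f ≈ 0.604 with slerp weights a = sin((1−f)δ)/sin δ ≈ 0.429, b = sin(fδ)/sin δ ≈ 0.642.
p = a·p₁ + b·p₂ ≈ (-0.505, 0.378, 0.776); φ = arcsin(p_z) ≈ 50.92°, λ = atan2(p_y, p_x) ≈ 143.20°.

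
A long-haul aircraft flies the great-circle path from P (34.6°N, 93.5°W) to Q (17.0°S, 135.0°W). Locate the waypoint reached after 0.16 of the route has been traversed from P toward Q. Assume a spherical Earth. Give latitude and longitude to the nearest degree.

From cos δ = sin φ₁ sin φ₂ + cos φ₁ cos φ₂ cos Δλ, the central angle is δ ≈ 1.133 rad (64.9°).
Interpolate at f = 0.16 with slerp weights a = sin((1−f)δ)/sin δ ≈ 0.899, b = sin(fδ)/sin δ ≈ 0.199.
p = a·p₁ + b·p₂ ≈ (-0.180, -0.873, 0.452); φ = arcsin(p_z) ≈ 26.90°, λ = atan2(p_y, p_x) ≈ -101.63°.

≈ (27°N, 102°W)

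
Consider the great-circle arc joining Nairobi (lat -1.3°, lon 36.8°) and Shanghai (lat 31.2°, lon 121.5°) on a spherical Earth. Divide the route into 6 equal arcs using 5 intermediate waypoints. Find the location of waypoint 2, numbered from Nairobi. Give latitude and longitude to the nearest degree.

≈ lat 13°, lon 62°

Convert each endpoint to a unit vector on the sphere (x = cos φ cos λ, y = cos φ sin λ, z = sin φ).
The central angle between the endpoints is δ = arccos(p₁·p₂) ≈ 1.504 rad (86.1°).
Interpolate at f = 2/6 with slerp weights a = sin((1−f)δ)/sin δ ≈ 0.845, b = sin(fδ)/sin δ ≈ 0.482.
p = a·p₁ + b·p₂ ≈ (0.461, 0.857, 0.230); φ = arcsin(p_z) ≈ 13.31°, λ = atan2(p_y, p_x) ≈ 61.73°.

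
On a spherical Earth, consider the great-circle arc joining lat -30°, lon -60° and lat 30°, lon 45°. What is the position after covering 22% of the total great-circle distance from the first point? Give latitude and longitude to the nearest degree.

≈ lat -18°, lon -35°

Write both endpoints as unit vectors p₁, p₂ with components (cos φ cos λ, cos φ sin λ, sin φ).
The central angle between the endpoints is δ = arccos(p₁·p₂) ≈ 2.031 rad (116.4°).
Interpolate at f = 0.22 with slerp weights a = sin((1−f)δ)/sin δ ≈ 1.116, b = sin(fδ)/sin δ ≈ 0.482.
p = a·p₁ + b·p₂ ≈ (0.779, -0.542, -0.317); φ = arcsin(p_z) ≈ -18.47°, λ = atan2(p_y, p_x) ≈ -34.83°.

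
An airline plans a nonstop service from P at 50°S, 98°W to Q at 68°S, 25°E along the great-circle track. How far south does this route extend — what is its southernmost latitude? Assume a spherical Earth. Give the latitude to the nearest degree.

≈ 76°S

The great circle lies in the plane with unit normal n̂ = (p₁ × p₂)/|p₁ × p₂|.
Here n̂_z ≈ +0.248; the vertex latitude is φ_max = arccos|n̂_z| ≈ 75.7°.
Check via Clairaut: cos φ_max = |cos φ₁| · sin C = cos(50.0°)·sin(157.3°) ≈ 0.248, again giving ≈ 75.7°.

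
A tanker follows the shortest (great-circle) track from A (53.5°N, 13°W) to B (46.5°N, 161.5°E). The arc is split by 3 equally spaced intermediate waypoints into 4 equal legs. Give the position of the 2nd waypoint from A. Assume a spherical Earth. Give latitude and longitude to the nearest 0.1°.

≈ (85.8°N, 130.9°E)

Write both endpoints as unit vectors p₁, p₂ with components (cos φ cos λ, cos φ sin λ, sin φ).
The central angle between the endpoints is δ = arccos(p₁·p₂) ≈ 1.394 rad (79.9°).
Interpolate at f = 2/4 with slerp weights a = sin((1−f)δ)/sin δ ≈ 0.652, b = sin(fδ)/sin δ ≈ 0.652.
p = a·p₁ + b·p₂ ≈ (-0.048, 0.055, 0.997); φ = arcsin(p_z) ≈ 85.82°, λ = atan2(p_y, p_x) ≈ 130.87°.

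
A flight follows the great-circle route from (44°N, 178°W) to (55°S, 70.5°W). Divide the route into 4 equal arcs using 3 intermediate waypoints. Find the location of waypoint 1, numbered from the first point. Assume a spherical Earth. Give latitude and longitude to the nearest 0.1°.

Write both endpoints as unit vectors p₁, p₂ with components (cos φ cos λ, cos φ sin λ, sin φ).
The central angle between the endpoints is δ = arccos(p₁·p₂) ≈ 2.337 rad (133.9°).
Interpolate at f = 1/4 with slerp weights a = sin((1−f)δ)/sin δ ≈ 1.364, b = sin(fδ)/sin δ ≈ 0.765.
p = a·p₁ + b·p₂ ≈ (-0.834, -0.448, 0.321); φ = arcsin(p_z) ≈ 18.73°, λ = atan2(p_y, p_x) ≈ -151.77°.

≈ (18.7°N, 151.8°W)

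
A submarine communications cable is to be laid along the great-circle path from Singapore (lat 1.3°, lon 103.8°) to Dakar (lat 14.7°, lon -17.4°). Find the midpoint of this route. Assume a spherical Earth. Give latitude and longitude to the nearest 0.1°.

≈ lat 16.0°, lon 44.9°

Convert each endpoint to a unit vector on the sphere (x = cos φ cos λ, y = cos φ sin λ, z = sin φ).
The central angle between the endpoints is δ = arccos(p₁·p₂) ≈ 2.089 rad (119.7°).
Interpolate at f = 1/2 with slerp weights a = sin((1−f)δ)/sin δ ≈ 0.995, b = sin(fδ)/sin δ ≈ 0.995.
p = a·p₁ + b·p₂ ≈ (0.681, 0.678, 0.275); φ = arcsin(p_z) ≈ 15.97°, λ = atan2(p_y, p_x) ≈ 44.88°.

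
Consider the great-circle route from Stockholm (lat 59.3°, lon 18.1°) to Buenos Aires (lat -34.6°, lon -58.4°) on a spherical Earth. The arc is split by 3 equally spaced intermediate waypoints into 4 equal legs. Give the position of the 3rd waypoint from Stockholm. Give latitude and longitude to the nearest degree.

Convert each endpoint to a unit vector on the sphere (x = cos φ cos λ, y = cos φ sin λ, z = sin φ).
The central angle between the endpoints is δ = arccos(p₁·p₂) ≈ 1.972 rad (113.0°).
Interpolate at f = 3/4 with slerp weights a = sin((1−f)δ)/sin δ ≈ 0.514, b = sin(fδ)/sin δ ≈ 1.081.
p = a·p₁ + b·p₂ ≈ (0.716, -0.677, -0.172); φ = arcsin(p_z) ≈ -9.92°, λ = atan2(p_y, p_x) ≈ -43.39°.

≈ lat -10°, lon -43°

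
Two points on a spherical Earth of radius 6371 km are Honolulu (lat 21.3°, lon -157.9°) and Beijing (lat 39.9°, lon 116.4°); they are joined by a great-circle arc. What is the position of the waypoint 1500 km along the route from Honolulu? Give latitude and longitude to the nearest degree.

Convert each endpoint to a unit vector on the sphere (x = cos φ cos λ, y = cos φ sin λ, z = sin φ).
The central angle between the endpoints is δ = arccos(p₁·p₂) ≈ 1.280 rad (73.3°). The total great-circle distance is δ·R ≈ 1.280 × 6371 ≈ 8156 km, so the target fraction is f = 1500/8156 ≈ 0.184.
Interpolate at f ≈ 0.184 with slerp weights a = sin((1−f)δ)/sin δ ≈ 0.903, b = sin(fδ)/sin δ ≈ 0.243.
p = a·p₁ + b·p₂ ≈ (-0.862, -0.149, 0.484); φ = arcsin(p_z) ≈ 28.95°, λ = atan2(p_y, p_x) ≈ -170.19°.

≈ lat 29°, lon -170°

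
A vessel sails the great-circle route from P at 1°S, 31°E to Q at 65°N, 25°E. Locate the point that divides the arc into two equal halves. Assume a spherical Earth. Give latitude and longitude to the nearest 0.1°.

Convert each endpoint to a unit vector on the sphere (x = cos φ cos λ, y = cos φ sin λ, z = sin φ).
The central angle between the endpoints is δ = arccos(p₁·p₂) ≈ 1.154 rad (66.1°).
Interpolate at f = 1/2 with slerp weights a = sin((1−f)δ)/sin δ ≈ 0.597, b = sin(fδ)/sin δ ≈ 0.597.
p = a·p₁ + b·p₂ ≈ (0.740, 0.414, 0.530); φ = arcsin(p_z) ≈ 32.03°, λ = atan2(p_y, p_x) ≈ 29.22°.

≈ 32.0°N, 29.2°E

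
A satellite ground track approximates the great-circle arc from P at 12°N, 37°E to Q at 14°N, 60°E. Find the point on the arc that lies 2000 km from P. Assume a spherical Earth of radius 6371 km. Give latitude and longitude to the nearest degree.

≈ 14°N, 55°E

Write both endpoints as unit vectors p₁, p₂ with components (cos φ cos λ, cos φ sin λ, sin φ).
The central angle between the endpoints is δ = arccos(p₁·p₂) ≈ 0.393 rad (22.5°). The total great-circle distance is δ·R ≈ 0.393 × 6371 ≈ 2501 km, so the target fraction is f = 2000/2501 ≈ 0.800.
Interpolate at f ≈ 0.800 with slerp weights a = sin((1−f)δ)/sin δ ≈ 0.205, b = sin(fδ)/sin δ ≈ 0.807.
p = a·p₁ + b·p₂ ≈ (0.552, 0.799, 0.238); φ = arcsin(p_z) ≈ 13.77°, λ = atan2(p_y, p_x) ≈ 55.37°.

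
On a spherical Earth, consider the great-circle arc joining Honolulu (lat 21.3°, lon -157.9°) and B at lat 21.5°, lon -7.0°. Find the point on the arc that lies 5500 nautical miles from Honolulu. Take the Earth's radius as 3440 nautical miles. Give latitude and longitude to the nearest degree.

≈ lat 49°, lon -39°

Convert each endpoint to a unit vector on the sphere (x = cos φ cos λ, y = cos φ sin λ, z = sin φ).
The central angle between the endpoints is δ = arccos(p₁·p₂) ≈ 2.245 rad (128.6°). The total great-circle distance is δ·R ≈ 2.245 × 3440 ≈ 7723 nmi, so the target fraction is f = 5500/7723 ≈ 0.712.
Interpolate at f ≈ 0.712 with slerp weights a = sin((1−f)δ)/sin δ ≈ 0.771, b = sin(fδ)/sin δ ≈ 1.280.
p = a·p₁ + b·p₂ ≈ (0.516, -0.415, 0.749); φ = arcsin(p_z) ≈ 48.50°, λ = atan2(p_y, p_x) ≈ -38.81°.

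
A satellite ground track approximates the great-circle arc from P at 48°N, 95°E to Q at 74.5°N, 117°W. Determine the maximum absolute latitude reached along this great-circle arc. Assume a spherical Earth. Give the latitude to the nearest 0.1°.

The great circle lies in the plane with unit normal n̂ = (p₁ × p₂)/|p₁ × p₂|.
Here n̂_z ≈ +0.115; the vertex latitude is φ_max = arccos|n̂_z| ≈ 83.4°.
Check via Clairaut: cos φ_max = |cos φ₁| · sin C = cos(48.0°)·sin(9.9°) ≈ 0.115, again giving ≈ 83.4°.

≈ 83.4°N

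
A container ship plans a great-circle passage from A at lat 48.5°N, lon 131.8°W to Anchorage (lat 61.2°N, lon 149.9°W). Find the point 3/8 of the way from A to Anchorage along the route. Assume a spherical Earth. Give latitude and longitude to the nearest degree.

≈ lat 54°N, lon 137°W

The haversine formula gives a central angle δ ≈ 0.285 rad (16.3°) between the endpoints.
Interpolate at f = 3/8 with slerp weights a = sin((1−f)δ)/sin δ ≈ 0.630, b = sin(fδ)/sin δ ≈ 0.379.
p = a·p₁ + b·p₂ ≈ (-0.436, -0.403, 0.804); φ = arcsin(p_z) ≈ 53.56°, λ = atan2(p_y, p_x) ≈ -137.29°.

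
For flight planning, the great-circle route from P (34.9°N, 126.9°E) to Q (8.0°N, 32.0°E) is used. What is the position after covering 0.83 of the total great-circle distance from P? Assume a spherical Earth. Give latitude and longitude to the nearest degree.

Write both endpoints as unit vectors p₁, p₂ with components (cos φ cos λ, cos φ sin λ, sin φ).
The central angle between the endpoints is δ = arccos(p₁·p₂) ≈ 1.561 rad (89.4°).
Interpolate at f = 0.83 with slerp weights a = sin((1−f)δ)/sin δ ≈ 0.262, b = sin(fδ)/sin δ ≈ 0.962.
p = a·p₁ + b·p₂ ≈ (0.679, 0.677, 0.284); φ = arcsin(p_z) ≈ 16.50°, λ = atan2(p_y, p_x) ≈ 44.91°.

≈ (16°N, 45°E)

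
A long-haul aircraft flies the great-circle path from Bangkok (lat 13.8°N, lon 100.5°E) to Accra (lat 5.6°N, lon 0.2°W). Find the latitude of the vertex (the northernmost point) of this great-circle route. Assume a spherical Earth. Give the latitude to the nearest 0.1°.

The great circle lies in the plane with unit normal n̂ = (p₁ × p₂)/|p₁ × p₂|.
Here n̂_z ≈ -0.961; the vertex latitude is φ_max = arccos|n̂_z| ≈ 16.0°.
Check via Clairaut: cos φ_max = |cos φ₁| · sin C = cos(13.8°)·sin(81.9°) ≈ 0.961, again giving ≈ 16.0°.

≈ 16.0°N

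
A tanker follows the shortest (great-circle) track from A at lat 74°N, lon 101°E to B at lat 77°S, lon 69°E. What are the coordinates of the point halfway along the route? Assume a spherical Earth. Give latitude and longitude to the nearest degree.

Write both endpoints as unit vectors p₁, p₂ with components (cos φ cos λ, cos φ sin λ, sin φ).
The central angle between the endpoints is δ = arccos(p₁·p₂) ≈ 2.655 rad (152.1°).
Interpolate at f = 1/2 with slerp weights a = sin((1−f)δ)/sin δ ≈ 2.077, b = sin(fδ)/sin δ ≈ 2.077.
p = a·p₁ + b·p₂ ≈ (0.058, 0.998, -0.027); φ = arcsin(p_z) ≈ -1.56°, λ = atan2(p_y, p_x) ≈ 86.66°.

≈ lat 2°S, lon 87°E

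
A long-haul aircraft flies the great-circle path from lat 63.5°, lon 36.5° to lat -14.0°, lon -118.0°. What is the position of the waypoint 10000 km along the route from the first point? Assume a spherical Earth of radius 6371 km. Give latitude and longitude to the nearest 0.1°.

The haversine formula gives a central angle δ ≈ 2.223 rad (127.4°) between the endpoints. The total great-circle distance is δ·R ≈ 2.223 × 6371 ≈ 14165 km, so the target fraction is f = 10000/14165 ≈ 0.706.
Interpolate at f ≈ 0.706 with slerp weights a = sin((1−f)δ)/sin δ ≈ 0.766, b = sin(fδ)/sin δ ≈ 1.259.
p = a·p₁ + b·p₂ ≈ (-0.299, -0.875, 0.381); φ = arcsin(p_z) ≈ 22.37°, λ = atan2(p_y, p_x) ≈ -108.85°.

≈ lat 22.4°, lon -108.8°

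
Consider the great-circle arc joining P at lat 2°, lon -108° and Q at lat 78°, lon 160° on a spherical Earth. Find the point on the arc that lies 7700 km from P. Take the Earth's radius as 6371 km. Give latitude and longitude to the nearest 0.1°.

Write both endpoints as unit vectors p₁, p₂ with components (cos φ cos λ, cos φ sin λ, sin φ).
The central angle between the endpoints is δ = arccos(p₁·p₂) ≈ 1.544 rad (88.5°). The total great-circle distance is δ·R ≈ 1.544 × 6371 ≈ 9836 km, so the target fraction is f = 7700/9836 ≈ 0.783.
Interpolate at f ≈ 0.783 with slerp weights a = sin((1−f)δ)/sin δ ≈ 0.329, b = sin(fδ)/sin δ ≈ 0.935.
p = a·p₁ + b·p₂ ≈ (-0.284, -0.246, 0.927); φ = arcsin(p_z) ≈ 67.90°, λ = atan2(p_y, p_x) ≈ -139.10°.

≈ lat 67.9°, lon -139.1°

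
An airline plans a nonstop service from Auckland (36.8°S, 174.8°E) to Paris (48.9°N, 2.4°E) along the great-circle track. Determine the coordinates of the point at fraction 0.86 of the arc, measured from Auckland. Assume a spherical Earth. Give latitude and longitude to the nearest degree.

≈ 67°N, 31°E

From cos δ = sin φ₁ sin φ₂ + cos φ₁ cos φ₂ cos Δλ, the central angle is δ ≈ 2.909 rad (166.7°).
Interpolate at f = 0.86 with slerp weights a = sin((1−f)δ)/sin δ ≈ 1.721, b = sin(fδ)/sin δ ≈ 2.593.
p = a·p₁ + b·p₂ ≈ (0.331, 0.196, 0.923); φ = arcsin(p_z) ≈ 67.39°, λ = atan2(p_y, p_x) ≈ 30.70°.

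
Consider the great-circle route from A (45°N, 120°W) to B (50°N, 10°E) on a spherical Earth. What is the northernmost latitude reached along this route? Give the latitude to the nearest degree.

The great circle lies in the plane with unit normal n̂ = (p₁ × p₂)/|p₁ × p₂|.
Here n̂_z ≈ +0.360; the vertex latitude is φ_max = arccos|n̂_z| ≈ 68.9°.
Check via Clairaut: cos φ_max = |cos φ₁| · sin C = cos(45.0°)·sin(30.6°) ≈ 0.360, again giving ≈ 68.9°.

≈ 69°N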